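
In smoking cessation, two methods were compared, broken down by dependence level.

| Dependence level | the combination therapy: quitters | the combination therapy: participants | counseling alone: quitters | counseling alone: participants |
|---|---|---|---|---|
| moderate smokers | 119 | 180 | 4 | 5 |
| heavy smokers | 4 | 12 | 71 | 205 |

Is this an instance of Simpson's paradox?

Moderate smokers: the combination therapy 119/180 = 66.1%, counseling alone 4/5 = 80.0% → counseling alone
Heavy smokers: the combination therapy 4/12 = 33.3%, counseling alone 71/205 = 34.6% → counseling alone
Overall: the combination therapy 123/192 = 64.1%, counseling alone 75/210 = 35.7% → the combination therapy
Counseling alone wins each dependence group but the combination therapy wins overall — the comparison reverses. Counseling alone's participants skew toward heavy smokers, which has a lower base rate.

Yes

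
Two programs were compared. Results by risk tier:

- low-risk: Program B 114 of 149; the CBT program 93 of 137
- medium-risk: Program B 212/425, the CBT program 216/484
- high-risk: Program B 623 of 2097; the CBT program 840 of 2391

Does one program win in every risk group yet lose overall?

Low-risk: Program B 114/149 = 76.5%, the CBT program 93/137 = 67.9% → Program B
Medium-risk: Program B 212/425 = 49.9%, the CBT program 216/484 = 44.6% → Program B
High-risk: Program B 623/2097 = 29.7%, the CBT program 840/2391 = 35.1% → the CBT program
Overall: Program B 949/2671 = 35.5%, the CBT program 1149/3012 = 38.1% → the CBT program
Neither sweeps: Program B wins 2 of 3 groups, the CBT program wins 1. The CBT program wins overall but not every group — no Simpson reversal.

No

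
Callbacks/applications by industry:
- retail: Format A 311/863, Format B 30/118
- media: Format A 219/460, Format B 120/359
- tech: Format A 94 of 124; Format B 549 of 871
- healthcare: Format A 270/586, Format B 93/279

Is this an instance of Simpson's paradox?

Retail: Format A 311/863 = 36.0%, Format B 30/118 = 25.4% → Format A
Media: Format A 219/460 = 47.6%, Format B 120/359 = 33.4% → Format A
Tech: Format A 94/124 = 75.8%, Format B 549/871 = 63.0% → Format A
Healthcare: Format A 270/586 = 46.1%, Format B 93/279 = 33.3% → Format A
Overall: Format A 894/2033 = 44.0%, Format B 792/1627 = 48.7% → Format B
Format A wins each industry group but Format B wins overall — the comparison reverses. Format A's applications skew toward retail, which has a lower base rate.

Yes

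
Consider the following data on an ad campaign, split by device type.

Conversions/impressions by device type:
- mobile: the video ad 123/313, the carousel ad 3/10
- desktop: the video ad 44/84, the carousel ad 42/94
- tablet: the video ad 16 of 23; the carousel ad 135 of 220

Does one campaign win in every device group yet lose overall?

Yes

Mobile: the video ad 123/313 = 39.3%, the carousel ad 3/10 = 30.0% → the video ad
Desktop: the video ad 44/84 = 52.4%, the carousel ad 42/94 = 44.7% → the video ad
Tablet: the video ad 16/23 = 69.6%, the carousel ad 135/220 = 61.4% → the video ad
Overall: the video ad 183/420 = 43.6%, the carousel ad 180/324 = 55.6% → the carousel ad
The video ad wins each device group but the carousel ad wins overall — the comparison reverses. The video ad's impressions skew toward mobile, which has a lower base rate.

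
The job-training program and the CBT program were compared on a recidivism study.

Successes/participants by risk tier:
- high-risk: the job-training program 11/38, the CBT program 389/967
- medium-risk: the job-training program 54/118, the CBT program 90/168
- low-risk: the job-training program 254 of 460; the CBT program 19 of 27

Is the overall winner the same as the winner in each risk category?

High-risk: the job-training program 11/38 = 28.9%, the CBT program 389/967 = 40.2% → the CBT program
Medium-risk: the job-training program 54/118 = 45.8%, the CBT program 90/168 = 53.6% → the CBT program
Low-risk: the job-training program 254/460 = 55.2%, the CBT program 19/27 = 70.4% → the CBT program
Overall: the job-training program 319/616 = 51.8%, the CBT program 498/1162 = 42.9% → the job-training program
The CBT program wins each risk group but the job-training program wins overall — the comparison reverses. The CBT program's participants skew toward high-risk, which has a lower base rate.

No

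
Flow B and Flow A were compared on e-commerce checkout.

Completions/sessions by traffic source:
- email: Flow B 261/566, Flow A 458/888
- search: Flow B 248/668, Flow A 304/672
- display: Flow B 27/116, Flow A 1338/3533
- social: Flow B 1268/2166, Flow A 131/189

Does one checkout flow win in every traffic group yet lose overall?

Email: Flow B 261/566 = 46.1%, Flow A 458/888 = 51.6% → Flow A
Search: Flow B 248/668 = 37.1%, Flow A 304/672 = 45.2% → Flow A
Display: Flow B 27/116 = 23.3%, Flow A 1338/3533 = 37.9% → Flow A
Social: Flow B 1268/2166 = 58.5%, Flow A 131/189 = 69.3% → Flow A
Overall: Flow B 1804/3516 = 51.3%, Flow A 2231/5282 = 42.2% → Flow B
Flow A wins each traffic group but Flow B wins overall — the comparison reverses. Flow A's sessions skew toward display, which has a lower base rate.

Yes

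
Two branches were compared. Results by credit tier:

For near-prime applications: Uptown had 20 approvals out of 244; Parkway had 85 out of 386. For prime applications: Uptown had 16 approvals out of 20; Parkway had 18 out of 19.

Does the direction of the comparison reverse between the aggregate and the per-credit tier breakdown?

Near-prime: Uptown 20/244 = 8.2%, Parkway 85/386 = 22.0% → Parkway
Prime: Uptown 16/20 = 80.0%, Parkway 18/19 = 94.7% → Parkway
Overall: Uptown 36/264 = 13.6%, Parkway 103/405 = 25.4% → Parkway
Parkway wins overall and in every credit group — no reversal.

No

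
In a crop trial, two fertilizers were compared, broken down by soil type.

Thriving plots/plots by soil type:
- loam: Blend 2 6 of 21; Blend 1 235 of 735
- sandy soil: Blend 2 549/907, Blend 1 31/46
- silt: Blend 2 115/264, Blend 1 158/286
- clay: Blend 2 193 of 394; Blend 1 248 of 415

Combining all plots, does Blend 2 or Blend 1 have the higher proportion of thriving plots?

Loam: Blend 2 6/21 = 28.6%, Blend 1 235/735 = 32.0% → Blend 1
Sandy soil: Blend 2 549/907 = 60.5%, Blend 1 31/46 = 67.4% → Blend 1
Silt: Blend 2 115/264 = 43.6%, Blend 1 158/286 = 55.2% → Blend 1
Clay: Blend 2 193/394 = 49.0%, Blend 1 248/415 = 59.8% → Blend 1
Overall: Blend 2 863/1586 = 54.4%, Blend 1 672/1482 = 45.3% → Blend 2
(Blend 1 wins every soil group but Blend 2 wins overall — Blend 1's plots skew toward the low-rate loam group.)

Blend 2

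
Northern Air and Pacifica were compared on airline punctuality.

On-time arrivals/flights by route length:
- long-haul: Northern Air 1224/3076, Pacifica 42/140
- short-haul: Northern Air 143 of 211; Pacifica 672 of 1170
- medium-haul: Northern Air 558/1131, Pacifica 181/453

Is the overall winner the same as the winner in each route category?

No

Long-haul: Northern Air 1224/3076 = 39.8%, Pacifica 42/140 = 30.0% → Northern Air
Short-haul: Northern Air 143/211 = 67.8%, Pacifica 672/1170 = 57.4% → Northern Air
Medium-haul: Northern Air 558/1131 = 49.3%, Pacifica 181/453 = 40.0% → Northern Air
Overall: Northern Air 1925/4418 = 43.6%, Pacifica 895/1763 = 50.8% → Pacifica
Northern Air wins each route group but Pacifica wins overall — the comparison reverses. Northern Air's flights skew toward long-haul, which has a lower base rate.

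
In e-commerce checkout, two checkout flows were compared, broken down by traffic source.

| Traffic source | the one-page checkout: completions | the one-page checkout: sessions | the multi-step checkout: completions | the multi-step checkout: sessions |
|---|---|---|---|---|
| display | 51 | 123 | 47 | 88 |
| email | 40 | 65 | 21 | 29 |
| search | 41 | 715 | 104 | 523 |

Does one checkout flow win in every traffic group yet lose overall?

No

Display: the one-page checkout 51/123 = 41.5%, the multi-step checkout 47/88 = 53.4% → the multi-step checkout
Email: the one-page checkout 40/65 = 61.5%, the multi-step checkout 21/29 = 72.4% → the multi-step checkout
Search: the one-page checkout 41/715 = 5.7%, the multi-step checkout 104/523 = 19.9% → the multi-step checkout
Overall: the one-page checkout 132/903 = 14.6%, the multi-step checkout 172/640 = 26.9% → the multi-step checkout
The multi-step checkout wins overall and in every traffic group — no reversal.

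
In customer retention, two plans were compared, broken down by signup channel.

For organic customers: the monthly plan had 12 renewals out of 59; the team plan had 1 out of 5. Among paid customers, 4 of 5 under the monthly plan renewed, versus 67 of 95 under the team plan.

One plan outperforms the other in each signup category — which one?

Organic: the monthly plan 12/59 = 20.3%, the team plan 1/5 = 20.0% → the monthly plan
Paid: the monthly plan 4/5 = 80.0%, the team plan 67/95 = 70.5% → the monthly plan
The monthly plan has the higher rate in both groups.

the monthly plan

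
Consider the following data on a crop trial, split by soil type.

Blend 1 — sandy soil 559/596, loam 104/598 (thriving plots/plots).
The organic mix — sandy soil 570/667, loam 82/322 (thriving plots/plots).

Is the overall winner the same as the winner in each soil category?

No

Sandy soil: Blend 1 559/596 = 93.8%, the organic mix 570/667 = 85.5% → Blend 1
Loam: Blend 1 104/598 = 17.4%, the organic mix 82/322 = 25.5% → the organic mix
Overall: Blend 1 663/1194 = 55.5%, the organic mix 652/989 = 65.9% → the organic mix
Neither sweeps: Blend 1 wins 1 of 2 groups, the organic mix wins 1. The organic mix wins overall but not every group — no Simpson reversal.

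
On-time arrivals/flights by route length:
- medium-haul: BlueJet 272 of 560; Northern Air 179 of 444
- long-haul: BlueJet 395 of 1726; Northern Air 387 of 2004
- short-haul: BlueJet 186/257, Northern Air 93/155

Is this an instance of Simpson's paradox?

No

Medium-haul: BlueJet 272/560 = 48.6%, Northern Air 179/444 = 40.3% → BlueJet
Long-haul: BlueJet 395/1726 = 22.9%, Northern Air 387/2004 = 19.3% → BlueJet
Short-haul: BlueJet 186/257 = 72.4%, Northern Air 93/155 = 60.0% → BlueJet
Overall: BlueJet 853/2543 = 33.5%, Northern Air 659/2603 = 25.3% → BlueJet
BlueJet wins overall and in every route group — no reversal.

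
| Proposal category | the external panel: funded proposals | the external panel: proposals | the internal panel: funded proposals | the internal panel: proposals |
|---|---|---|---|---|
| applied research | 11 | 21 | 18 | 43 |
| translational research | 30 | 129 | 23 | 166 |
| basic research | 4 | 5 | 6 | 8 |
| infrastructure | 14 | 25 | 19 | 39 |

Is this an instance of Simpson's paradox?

No

Applied research: the external panel 11/21 = 52.4%, the internal panel 18/43 = 41.9% → the external panel
Translational research: the external panel 30/129 = 23.3%, the internal panel 23/166 = 13.9% → the external panel
Basic research: the external panel 4/5 = 80.0%, the internal panel 6/8 = 75.0% → the external panel
Infrastructure: the external panel 14/25 = 56.0%, the internal panel 19/39 = 48.7% → the external panel
Overall: the external panel 59/180 = 32.8%, the internal panel 66/256 = 25.8% → the external panel
The external panel wins overall and in every proposal group — no reversal.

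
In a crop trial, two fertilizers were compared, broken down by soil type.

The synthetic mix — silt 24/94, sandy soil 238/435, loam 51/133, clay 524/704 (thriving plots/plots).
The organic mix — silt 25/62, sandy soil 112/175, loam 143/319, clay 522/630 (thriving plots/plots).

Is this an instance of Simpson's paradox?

Silt: the synthetic mix 24/94 = 25.5%, the organic mix 25/62 = 40.3% → the organic mix
Sandy soil: the synthetic mix 238/435 = 54.7%, the organic mix 112/175 = 64.0% → the organic mix
Loam: the synthetic mix 51/133 = 38.3%, the organic mix 143/319 = 44.8% → the organic mix
Clay: the synthetic mix 524/704 = 74.4%, the organic mix 522/630 = 82.9% → the organic mix
Overall: the synthetic mix 837/1366 = 61.3%, the organic mix 802/1186 = 67.6% → the organic mix
The organic mix wins overall and in every soil group — no reversal.

No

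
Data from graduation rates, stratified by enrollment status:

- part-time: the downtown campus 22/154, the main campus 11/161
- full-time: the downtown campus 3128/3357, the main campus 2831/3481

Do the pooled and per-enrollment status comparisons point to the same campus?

Part-time: the downtown campus 22/154 = 14.3%, the main campus 11/161 = 6.8% → the downtown campus
Full-time: the downtown campus 3128/3357 = 93.2%, the main campus 2831/3481 = 81.3% → the downtown campus
Overall: the downtown campus 3150/3511 = 89.7%, the main campus 2842/3642 = 78.0% → the downtown campus
The downtown campus wins overall and in every enrollment group — no reversal.

Yes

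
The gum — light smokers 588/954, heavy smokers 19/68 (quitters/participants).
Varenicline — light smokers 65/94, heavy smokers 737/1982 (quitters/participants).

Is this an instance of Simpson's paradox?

Light smokers: the gum 588/954 = 61.6%, varenicline 65/94 = 69.1% → varenicline
Heavy smokers: the gum 19/68 = 27.9%, varenicline 737/1982 = 37.2% → varenicline
Overall: the gum 607/1022 = 59.4%, varenicline 802/2076 = 38.6% → the gum
Varenicline wins each dependence group but the gum wins overall — the comparison reverses. Varenicline's participants skew toward heavy smokers, which has a lower base rate.

Yes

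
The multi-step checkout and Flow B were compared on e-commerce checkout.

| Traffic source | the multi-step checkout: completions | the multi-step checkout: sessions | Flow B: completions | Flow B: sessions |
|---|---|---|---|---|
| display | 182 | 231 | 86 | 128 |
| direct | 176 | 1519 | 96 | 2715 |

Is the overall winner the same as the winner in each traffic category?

Yes

Display: the multi-step checkout 182/231 = 78.8%, Flow B 86/128 = 67.2% → the multi-step checkout
Direct: the multi-step checkout 176/1519 = 11.6%, Flow B 96/2715 = 3.5% → the multi-step checkout
Overall: the multi-step checkout 358/1750 = 20.5%, Flow B 182/2843 = 6.4% → the multi-step checkout
The multi-step checkout wins overall and in every traffic group — no reversal.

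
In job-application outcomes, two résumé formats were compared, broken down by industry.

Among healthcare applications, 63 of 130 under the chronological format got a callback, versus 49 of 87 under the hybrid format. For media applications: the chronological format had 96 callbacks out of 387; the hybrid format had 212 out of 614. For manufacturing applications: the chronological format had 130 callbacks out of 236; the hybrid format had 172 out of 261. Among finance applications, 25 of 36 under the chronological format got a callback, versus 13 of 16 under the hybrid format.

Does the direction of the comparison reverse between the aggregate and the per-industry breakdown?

No

Healthcare: the chronological format 63/130 = 48.5%, the hybrid format 49/87 = 56.3% → the hybrid format
Media: the chronological format 96/387 = 24.8%, the hybrid format 212/614 = 34.5% → the hybrid format
Manufacturing: the chronological format 130/236 = 55.1%, the hybrid format 172/261 = 65.9% → the hybrid format
Finance: the chronological format 25/36 = 69.4%, the hybrid format 13/16 = 81.2% → the hybrid format
Overall: the chronological format 314/789 = 39.8%, the hybrid format 446/978 = 45.6% → the hybrid format
The hybrid format wins overall and in every industry group — no reversal.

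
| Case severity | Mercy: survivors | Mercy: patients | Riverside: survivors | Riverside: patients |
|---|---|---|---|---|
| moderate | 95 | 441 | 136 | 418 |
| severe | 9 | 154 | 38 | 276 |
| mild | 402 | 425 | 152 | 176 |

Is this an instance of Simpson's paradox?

No

Moderate: Mercy 95/441 = 21.5%, Riverside 136/418 = 32.5% → Riverside
Severe: Mercy 9/154 = 5.8%, Riverside 38/276 = 13.8% → Riverside
Mild: Mercy 402/425 = 94.6%, Riverside 152/176 = 86.4% → Mercy
Overall: Mercy 506/1020 = 49.6%, Riverside 326/870 = 37.5% → Mercy
Neither sweeps: Mercy wins 1 of 3 groups, Riverside wins 2. Mercy wins overall but not every group — no Simpson reversal.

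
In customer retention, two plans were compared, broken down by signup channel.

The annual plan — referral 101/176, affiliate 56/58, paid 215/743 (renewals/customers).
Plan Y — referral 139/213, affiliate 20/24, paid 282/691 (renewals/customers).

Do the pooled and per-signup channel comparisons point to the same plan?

No

Referral: the annual plan 101/176 = 57.4%, Plan Y 139/213 = 65.3% → Plan Y
Affiliate: the annual plan 56/58 = 96.6%, Plan Y 20/24 = 83.3% → the annual plan
Paid: the annual plan 215/743 = 28.9%, Plan Y 282/691 = 40.8% → Plan Y
Overall: the annual plan 372/977 = 38.1%, Plan Y 441/928 = 47.5% → Plan Y
Neither sweeps: the annual plan wins 1 of 3 groups, Plan Y wins 2. Plan Y wins overall but not every group — no Simpson reversal.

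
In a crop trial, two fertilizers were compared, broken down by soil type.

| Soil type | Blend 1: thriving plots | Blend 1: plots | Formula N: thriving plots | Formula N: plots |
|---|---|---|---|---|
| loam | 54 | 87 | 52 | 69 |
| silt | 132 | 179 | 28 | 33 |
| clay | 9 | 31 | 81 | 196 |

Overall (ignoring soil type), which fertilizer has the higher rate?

Blend 1

Loam: Blend 1 54/87 = 62.1%, Formula N 52/69 = 75.4% → Formula N
Silt: Blend 1 132/179 = 73.7%, Formula N 28/33 = 84.8% → Formula N
Clay: Blend 1 9/31 = 29.0%, Formula N 81/196 = 41.3% → Formula N
Overall: Blend 1 195/297 = 65.7%, Formula N 161/298 = 54.0% → Blend 1
(Formula N wins every soil group but Blend 1 wins overall — Formula N's plots skew toward the low-rate clay group.)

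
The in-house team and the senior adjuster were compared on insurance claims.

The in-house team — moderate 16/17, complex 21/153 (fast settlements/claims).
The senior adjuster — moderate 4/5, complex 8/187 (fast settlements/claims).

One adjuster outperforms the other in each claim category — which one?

the in-house team

Moderate: the in-house team 16/17 = 94.1%, the senior adjuster 4/5 = 80.0% → the in-house team
Complex: the in-house team 21/153 = 13.7%, the senior adjuster 8/187 = 4.3% → the in-house team
The in-house team has the higher rate in both groups.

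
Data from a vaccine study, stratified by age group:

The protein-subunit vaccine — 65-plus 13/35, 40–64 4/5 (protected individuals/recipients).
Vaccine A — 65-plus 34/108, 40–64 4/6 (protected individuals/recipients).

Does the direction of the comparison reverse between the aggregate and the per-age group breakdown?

65-plus: the protein-subunit vaccine 13/35 = 37.1%, Vaccine A 34/108 = 31.5% → the protein-subunit vaccine
40–64: the protein-subunit vaccine 4/5 = 80.0%, Vaccine A 4/6 = 66.7% → the protein-subunit vaccine
Overall: the protein-subunit vaccine 17/40 = 42.5%, Vaccine A 38/114 = 33.3% → the protein-subunit vaccine
The protein-subunit vaccine wins overall and in every age group — no reversal.

No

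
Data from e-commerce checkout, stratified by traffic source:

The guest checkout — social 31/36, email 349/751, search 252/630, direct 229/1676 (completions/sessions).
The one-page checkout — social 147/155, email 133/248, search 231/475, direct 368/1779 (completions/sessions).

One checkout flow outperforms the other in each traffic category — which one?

Social: the guest checkout 31/36 = 86.1%, the one-page checkout 147/155 = 94.8% → the one-page checkout
Email: the guest checkout 349/751 = 46.5%, the one-page checkout 133/248 = 53.6% → the one-page checkout
Search: the guest checkout 252/630 = 40.0%, the one-page checkout 231/475 = 48.6% → the one-page checkout
Direct: the guest checkout 229/1676 = 13.7%, the one-page checkout 368/1779 = 20.7% → the one-page checkout
The one-page checkout has the higher rate in all 4 groups.

the one-page checkout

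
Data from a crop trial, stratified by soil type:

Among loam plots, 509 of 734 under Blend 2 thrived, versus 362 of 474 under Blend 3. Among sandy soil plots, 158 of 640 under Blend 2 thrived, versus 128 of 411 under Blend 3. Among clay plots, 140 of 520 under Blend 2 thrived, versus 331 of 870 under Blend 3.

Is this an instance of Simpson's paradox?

Loam: Blend 2 509/734 = 69.3%, Blend 3 362/474 = 76.4% → Blend 3
Sandy soil: Blend 2 158/640 = 24.7%, Blend 3 128/411 = 31.1% → Blend 3
Clay: Blend 2 140/520 = 26.9%, Blend 3 331/870 = 38.0% → Blend 3
Overall: Blend 2 807/1894 = 42.6%, Blend 3 821/1755 = 46.8% → Blend 3
Blend 3 wins overall and in every soil group — no reversal.

No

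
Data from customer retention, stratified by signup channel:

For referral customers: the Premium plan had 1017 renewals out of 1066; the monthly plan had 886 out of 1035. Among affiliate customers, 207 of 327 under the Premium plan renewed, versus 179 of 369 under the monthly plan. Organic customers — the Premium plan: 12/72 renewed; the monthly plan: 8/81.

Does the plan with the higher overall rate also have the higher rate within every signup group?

Yes

Referral: the Premium plan 1017/1066 = 95.4%, the monthly plan 886/1035 = 85.6% → the Premium plan
Affiliate: the Premium plan 207/327 = 63.3%, the monthly plan 179/369 = 48.5% → the Premium plan
Organic: the Premium plan 12/72 = 16.7%, the monthly plan 8/81 = 9.9% → the Premium plan
Overall: the Premium plan 1236/1465 = 84.4%, the monthly plan 1073/1485 = 72.3% → the Premium plan
The Premium plan wins overall and in every signup group — no reversal.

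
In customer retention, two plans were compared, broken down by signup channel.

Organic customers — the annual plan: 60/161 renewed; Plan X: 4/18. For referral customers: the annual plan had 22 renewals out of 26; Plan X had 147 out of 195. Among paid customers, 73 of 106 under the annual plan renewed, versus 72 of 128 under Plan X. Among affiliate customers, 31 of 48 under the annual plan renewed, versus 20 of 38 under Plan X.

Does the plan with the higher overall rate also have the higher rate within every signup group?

Organic: the annual plan 60/161 = 37.3%, Plan X 4/18 = 22.2% → the annual plan
Referral: the annual plan 22/26 = 84.6%, Plan X 147/195 = 75.4% → the annual plan
Paid: the annual plan 73/106 = 68.9%, Plan X 72/128 = 56.2% → the annual plan
Affiliate: the annual plan 31/48 = 64.6%, Plan X 20/38 = 52.6% → the annual plan
Overall: the annual plan 186/341 = 54.5%, Plan X 243/379 = 64.1% → Plan X
The annual plan wins each signup group but Plan X wins overall — the comparison reverses. The annual plan's customers skew toward organic, which has a lower base rate.

No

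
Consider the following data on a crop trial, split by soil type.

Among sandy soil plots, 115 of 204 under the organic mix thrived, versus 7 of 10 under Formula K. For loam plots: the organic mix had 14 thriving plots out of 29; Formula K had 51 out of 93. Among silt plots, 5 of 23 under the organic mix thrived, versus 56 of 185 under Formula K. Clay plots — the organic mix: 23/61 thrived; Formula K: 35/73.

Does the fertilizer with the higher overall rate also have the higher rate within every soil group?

No

Sandy soil: the organic mix 115/204 = 56.4%, Formula K 7/10 = 70.0% → Formula K
Loam: the organic mix 14/29 = 48.3%, Formula K 51/93 = 54.8% → Formula K
Silt: the organic mix 5/23 = 21.7%, Formula K 56/185 = 30.3% → Formula K
Clay: the organic mix 23/61 = 37.7%, Formula K 35/73 = 47.9% → Formula K
Overall: the organic mix 157/317 = 49.5%, Formula K 149/361 = 41.3% → the organic mix
Formula K wins each soil group but the organic mix wins overall — the comparison reverses. Formula K's plots skew toward silt, which has a lower base rate.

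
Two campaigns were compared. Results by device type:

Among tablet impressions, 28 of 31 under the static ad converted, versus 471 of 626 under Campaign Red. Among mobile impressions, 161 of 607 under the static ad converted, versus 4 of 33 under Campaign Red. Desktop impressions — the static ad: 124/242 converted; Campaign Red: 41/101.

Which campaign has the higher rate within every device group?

Tablet: the static ad 28/31 = 90.3%, Campaign Red 471/626 = 75.2% → the static ad
Mobile: the static ad 161/607 = 26.5%, Campaign Red 4/33 = 12.1% → the static ad
Desktop: the static ad 124/242 = 51.2%, Campaign Red 41/101 = 40.6% → the static ad
The static ad has the higher rate in all 3 groups.

the static ad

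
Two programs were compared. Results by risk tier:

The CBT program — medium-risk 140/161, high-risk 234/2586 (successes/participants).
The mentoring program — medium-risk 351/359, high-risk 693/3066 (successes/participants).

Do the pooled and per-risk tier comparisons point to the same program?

Medium-risk: the CBT program 140/161 = 87.0%, the mentoring program 351/359 = 97.8% → the mentoring program
High-risk: the CBT program 234/2586 = 9.0%, the mentoring program 693/3066 = 22.6% → the mentoring program
Overall: the CBT program 374/2747 = 13.6%, the mentoring program 1044/3425 = 30.5% → the mentoring program
The mentoring program wins overall and in every risk group — no reversal.

Yes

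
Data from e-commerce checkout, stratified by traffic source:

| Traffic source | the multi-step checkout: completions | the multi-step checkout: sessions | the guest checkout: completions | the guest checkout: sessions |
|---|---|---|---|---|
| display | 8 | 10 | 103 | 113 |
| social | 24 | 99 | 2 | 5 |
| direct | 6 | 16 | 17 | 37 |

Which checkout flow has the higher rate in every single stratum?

the guest checkout

Display: the multi-step checkout 8/10 = 80.0%, the guest checkout 103/113 = 91.2% → the guest checkout
Social: the multi-step checkout 24/99 = 24.2%, the guest checkout 2/5 = 40.0% → the guest checkout
Direct: the multi-step checkout 6/16 = 37.5%, the guest checkout 17/37 = 45.9% → the guest checkout
The guest checkout has the higher rate in all 3 groups.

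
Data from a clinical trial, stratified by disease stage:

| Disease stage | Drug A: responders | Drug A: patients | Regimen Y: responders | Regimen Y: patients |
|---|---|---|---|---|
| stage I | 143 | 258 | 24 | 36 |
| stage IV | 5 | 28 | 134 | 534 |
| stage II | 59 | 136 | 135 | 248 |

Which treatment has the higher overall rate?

Drug A

Stage I: Drug A 143/258 = 55.4%, Regimen Y 24/36 = 66.7% → Regimen Y
Stage IV: Drug A 5/28 = 17.9%, Regimen Y 134/534 = 25.1% → Regimen Y
Stage II: Drug A 59/136 = 43.4%, Regimen Y 135/248 = 54.4% → Regimen Y
Overall: Drug A 207/422 = 49.1%, Regimen Y 293/818 = 35.8% → Drug A
(Regimen Y wins every disease group but Drug A wins overall — Regimen Y's patients skew toward the low-rate stage IV group.)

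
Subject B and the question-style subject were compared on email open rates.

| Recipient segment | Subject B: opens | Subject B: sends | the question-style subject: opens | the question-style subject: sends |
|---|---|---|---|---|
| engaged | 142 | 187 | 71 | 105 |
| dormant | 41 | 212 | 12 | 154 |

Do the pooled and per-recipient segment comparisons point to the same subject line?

Yes

Engaged: Subject B 142/187 = 75.9%, the question-style subject 71/105 = 67.6% → Subject B
Dormant: Subject B 41/212 = 19.3%, the question-style subject 12/154 = 7.8% → Subject B
Overall: Subject B 183/399 = 45.9%, the question-style subject 83/259 = 32.0% → Subject B
Subject B wins overall and in every recipient group — no reversal.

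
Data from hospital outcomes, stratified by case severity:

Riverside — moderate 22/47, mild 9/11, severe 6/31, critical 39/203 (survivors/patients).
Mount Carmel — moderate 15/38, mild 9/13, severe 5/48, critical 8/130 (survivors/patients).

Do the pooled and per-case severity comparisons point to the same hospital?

Yes

Moderate: Riverside 22/47 = 46.8%, Mount Carmel 15/38 = 39.5% → Riverside
Mild: Riverside 9/11 = 81.8%, Mount Carmel 9/13 = 69.2% → Riverside
Severe: Riverside 6/31 = 19.4%, Mount Carmel 5/48 = 10.4% → Riverside
Critical: Riverside 39/203 = 19.2%, Mount Carmel 8/130 = 6.2% → Riverside
Overall: Riverside 76/292 = 26.0%, Mount Carmel 37/229 = 16.2% → Riverside
Riverside wins overall and in every case group — no reversal.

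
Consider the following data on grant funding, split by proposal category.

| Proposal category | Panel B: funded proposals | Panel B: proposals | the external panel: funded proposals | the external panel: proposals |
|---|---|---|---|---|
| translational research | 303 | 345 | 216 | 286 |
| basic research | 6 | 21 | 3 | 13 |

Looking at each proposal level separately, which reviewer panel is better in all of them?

Translational research: Panel B 303/345 = 87.8%, the external panel 216/286 = 75.5% → Panel B
Basic research: Panel B 6/21 = 28.6%, the external panel 3/13 = 23.1% → Panel B
Panel B has the higher rate in both groups.

Panel B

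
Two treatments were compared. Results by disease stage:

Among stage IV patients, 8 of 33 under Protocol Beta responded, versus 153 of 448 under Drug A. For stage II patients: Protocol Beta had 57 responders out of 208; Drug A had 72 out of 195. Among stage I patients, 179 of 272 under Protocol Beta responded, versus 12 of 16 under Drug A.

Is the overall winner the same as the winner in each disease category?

No

Stage IV: Protocol Beta 8/33 = 24.2%, Drug A 153/448 = 34.2% → Drug A
Stage II: Protocol Beta 57/208 = 27.4%, Drug A 72/195 = 36.9% → Drug A
Stage I: Protocol Beta 179/272 = 65.8%, Drug A 12/16 = 75.0% → Drug A
Overall: Protocol Beta 244/513 = 47.6%, Drug A 237/659 = 36.0% → Protocol Beta
Drug A wins each disease group but Protocol Beta wins overall — the comparison reverses. Drug A's patients skew toward stage IV, which has a lower base rate.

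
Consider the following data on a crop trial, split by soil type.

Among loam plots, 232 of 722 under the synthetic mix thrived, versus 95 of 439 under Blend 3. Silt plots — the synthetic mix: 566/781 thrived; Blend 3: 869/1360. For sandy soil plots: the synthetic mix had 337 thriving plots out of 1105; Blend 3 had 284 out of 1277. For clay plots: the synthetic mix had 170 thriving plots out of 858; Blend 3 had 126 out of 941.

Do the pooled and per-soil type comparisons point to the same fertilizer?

Loam: the synthetic mix 232/722 = 32.1%, Blend 3 95/439 = 21.6% → the synthetic mix
Silt: the synthetic mix 566/781 = 72.5%, Blend 3 869/1360 = 63.9% → the synthetic mix
Sandy soil: the synthetic mix 337/1105 = 30.5%, Blend 3 284/1277 = 22.2% → the synthetic mix
Clay: the synthetic mix 170/858 = 19.8%, Blend 3 126/941 = 13.4% → the synthetic mix
Overall: the synthetic mix 1305/3466 = 37.7%, Blend 3 1374/4017 = 34.2% → the synthetic mix
The synthetic mix wins overall and in every soil group — no reversal.

Yes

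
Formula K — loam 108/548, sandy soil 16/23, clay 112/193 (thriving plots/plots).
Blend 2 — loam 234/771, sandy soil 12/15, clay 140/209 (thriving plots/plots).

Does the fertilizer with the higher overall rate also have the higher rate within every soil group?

Loam: Formula K 108/548 = 19.7%, Blend 2 234/771 = 30.4% → Blend 2
Sandy soil: Formula K 16/23 = 69.6%, Blend 2 12/15 = 80.0% → Blend 2
Clay: Formula K 112/193 = 58.0%, Blend 2 140/209 = 67.0% → Blend 2
Overall: Formula K 236/764 = 30.9%, Blend 2 386/995 = 38.8% → Blend 2
Blend 2 wins overall and in every soil group — no reversal.

Yes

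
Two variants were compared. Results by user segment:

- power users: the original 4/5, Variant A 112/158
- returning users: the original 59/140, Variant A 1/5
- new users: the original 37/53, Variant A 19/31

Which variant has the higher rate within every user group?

Power users: the original 4/5 = 80.0%, Variant A 112/158 = 70.9% → the original
Returning users: the original 59/140 = 42.1%, Variant A 1/5 = 20.0% → the original
New users: the original 37/53 = 69.8%, Variant A 19/31 = 61.3% → the original
The original has the higher rate in all 3 groups.

the original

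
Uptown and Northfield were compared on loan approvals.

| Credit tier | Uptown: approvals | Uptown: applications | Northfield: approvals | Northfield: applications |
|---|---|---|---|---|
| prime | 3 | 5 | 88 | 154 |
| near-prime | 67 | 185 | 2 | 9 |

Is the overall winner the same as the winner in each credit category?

Prime: Uptown 3/5 = 60.0%, Northfield 88/154 = 57.1% → Uptown
Near-prime: Uptown 67/185 = 36.2%, Northfield 2/9 = 22.2% → Uptown
Overall: Uptown 70/190 = 36.8%, Northfield 90/163 = 55.2% → Northfield
Uptown wins each credit group but Northfield wins overall — the comparison reverses. Uptown's applications skew toward near-prime, which has a lower base rate.

No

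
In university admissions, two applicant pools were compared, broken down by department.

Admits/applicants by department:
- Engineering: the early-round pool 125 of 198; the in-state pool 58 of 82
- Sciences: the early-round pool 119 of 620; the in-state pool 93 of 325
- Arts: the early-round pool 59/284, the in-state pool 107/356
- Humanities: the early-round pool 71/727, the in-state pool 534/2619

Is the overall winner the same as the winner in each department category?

Engineering: the early-round pool 125/198 = 63.1%, the in-state pool 58/82 = 70.7% → the in-state pool
Sciences: the early-round pool 119/620 = 19.2%, the in-state pool 93/325 = 28.6% → the in-state pool
Arts: the early-round pool 59/284 = 20.8%, the in-state pool 107/356 = 30.1% → the in-state pool
Humanities: the early-round pool 71/727 = 9.8%, the in-state pool 534/2619 = 20.4% → the in-state pool
Overall: the early-round pool 374/1829 = 20.4%, the in-state pool 792/3382 = 23.4% → the in-state pool
The in-state pool wins overall and in every department group — no reversal.

Yes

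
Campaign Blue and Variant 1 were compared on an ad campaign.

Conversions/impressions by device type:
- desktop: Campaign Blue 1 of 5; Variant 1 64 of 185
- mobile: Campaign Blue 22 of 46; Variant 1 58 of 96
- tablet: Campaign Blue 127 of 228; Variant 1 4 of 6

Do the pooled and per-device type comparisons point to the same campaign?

No

Desktop: Campaign Blue 1/5 = 20.0%, Variant 1 64/185 = 34.6% → Variant 1
Mobile: Campaign Blue 22/46 = 47.8%, Variant 1 58/96 = 60.4% → Variant 1
Tablet: Campaign Blue 127/228 = 55.7%, Variant 1 4/6 = 66.7% → Variant 1
Overall: Campaign Blue 150/279 = 53.8%, Variant 1 126/287 = 43.9% → Campaign Blue
Variant 1 wins each device group but Campaign Blue wins overall — the comparison reverses. Variant 1's impressions skew toward desktop, which has a lower base rate.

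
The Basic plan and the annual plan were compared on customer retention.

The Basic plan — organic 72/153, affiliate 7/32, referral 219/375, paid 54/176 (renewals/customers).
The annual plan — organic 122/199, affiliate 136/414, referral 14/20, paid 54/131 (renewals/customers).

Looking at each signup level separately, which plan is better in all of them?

Organic: the Basic plan 72/153 = 47.1%, the annual plan 122/199 = 61.3% → the annual plan
Affiliate: the Basic plan 7/32 = 21.9%, the annual plan 136/414 = 32.9% → the annual plan
Referral: the Basic plan 219/375 = 58.4%, the annual plan 14/20 = 70.0% → the annual plan
Paid: the Basic plan 54/176 = 30.7%, the annual plan 54/131 = 41.2% → the annual plan
The annual plan has the higher rate in all 4 groups.

the annual plan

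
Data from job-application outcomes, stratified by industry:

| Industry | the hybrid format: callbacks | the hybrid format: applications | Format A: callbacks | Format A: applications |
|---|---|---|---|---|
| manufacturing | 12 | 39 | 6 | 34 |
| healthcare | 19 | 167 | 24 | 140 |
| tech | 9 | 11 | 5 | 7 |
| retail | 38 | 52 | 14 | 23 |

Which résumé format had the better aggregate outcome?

Manufacturing: the hybrid format 12/39 = 30.8%, Format A 6/34 = 17.6% → the hybrid format
Healthcare: the hybrid format 19/167 = 11.4%, Format A 24/140 = 17.1% → Format A
Tech: the hybrid format 9/11 = 81.8%, Format A 5/7 = 71.4% → the hybrid format
Retail: the hybrid format 38/52 = 73.1%, Format A 14/23 = 60.9% → the hybrid format
Overall: the hybrid format 78/269 = 29.0%, Format A 49/204 = 24.0% → the hybrid format
(Neither sweeps every industry group, but the hybrid format has the higher pooled rate.)

the hybrid format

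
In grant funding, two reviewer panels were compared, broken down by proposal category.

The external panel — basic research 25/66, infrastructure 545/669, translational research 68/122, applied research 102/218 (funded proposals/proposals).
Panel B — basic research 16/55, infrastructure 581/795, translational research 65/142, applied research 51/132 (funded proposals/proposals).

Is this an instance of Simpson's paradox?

No

Basic research: the external panel 25/66 = 37.9%, Panel B 16/55 = 29.1% → the external panel
Infrastructure: the external panel 545/669 = 81.5%, Panel B 581/795 = 73.1% → the external panel
Translational research: the external panel 68/122 = 55.7%, Panel B 65/142 = 45.8% → the external panel
Applied research: the external panel 102/218 = 46.8%, Panel B 51/132 = 38.6% → the external panel
Overall: the external panel 740/1075 = 68.8%, Panel B 713/1124 = 63.4% → the external panel
The external panel wins overall and in every proposal group — no reversal.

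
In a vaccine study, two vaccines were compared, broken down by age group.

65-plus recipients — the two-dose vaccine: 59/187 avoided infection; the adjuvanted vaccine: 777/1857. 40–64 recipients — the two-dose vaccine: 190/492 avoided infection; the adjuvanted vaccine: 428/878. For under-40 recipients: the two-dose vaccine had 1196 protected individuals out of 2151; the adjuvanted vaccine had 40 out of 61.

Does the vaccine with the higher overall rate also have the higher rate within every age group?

No

65-plus: the two-dose vaccine 59/187 = 31.6%, the adjuvanted vaccine 777/1857 = 41.8% → the adjuvanted vaccine
40–64: the two-dose vaccine 190/492 = 38.6%, the adjuvanted vaccine 428/878 = 48.7% → the adjuvanted vaccine
Under-40: the two-dose vaccine 1196/2151 = 55.6%, the adjuvanted vaccine 40/61 = 65.6% → the adjuvanted vaccine
Overall: the two-dose vaccine 1445/2830 = 51.1%, the adjuvanted vaccine 1245/2796 = 44.5% → the two-dose vaccine
The adjuvanted vaccine wins each age group but the two-dose vaccine wins overall — the comparison reverses. The adjuvanted vaccine's recipients skew toward 65-plus, which has a lower base rate.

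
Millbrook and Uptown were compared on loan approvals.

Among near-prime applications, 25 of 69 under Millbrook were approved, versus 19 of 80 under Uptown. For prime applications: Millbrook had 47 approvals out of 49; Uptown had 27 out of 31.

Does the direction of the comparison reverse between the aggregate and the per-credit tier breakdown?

No

Near-prime: Millbrook 25/69 = 36.2%, Uptown 19/80 = 23.8% → Millbrook
Prime: Millbrook 47/49 = 95.9%, Uptown 27/31 = 87.1% → Millbrook
Overall: Millbrook 72/118 = 61.0%, Uptown 46/111 = 41.4% → Millbrook
Millbrook wins overall and in every credit group — no reversal.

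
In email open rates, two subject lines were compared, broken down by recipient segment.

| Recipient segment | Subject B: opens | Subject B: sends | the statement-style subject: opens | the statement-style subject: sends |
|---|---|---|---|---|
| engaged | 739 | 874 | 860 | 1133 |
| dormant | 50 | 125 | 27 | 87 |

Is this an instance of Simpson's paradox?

Engaged: Subject B 739/874 = 84.6%, the statement-style subject 860/1133 = 75.9% → Subject B
Dormant: Subject B 50/125 = 40.0%, the statement-style subject 27/87 = 31.0% → Subject B
Overall: Subject B 789/999 = 79.0%, the statement-style subject 887/1220 = 72.7% → Subject B
Subject B wins overall and in every recipient group — no reversal.

No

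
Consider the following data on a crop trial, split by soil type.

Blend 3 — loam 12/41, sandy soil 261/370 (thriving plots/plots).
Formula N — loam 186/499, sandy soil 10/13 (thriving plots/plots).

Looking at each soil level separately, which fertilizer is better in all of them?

Formula N

Loam: Blend 3 12/41 = 29.3%, Formula N 186/499 = 37.3% → Formula N
Sandy soil: Blend 3 261/370 = 70.5%, Formula N 10/13 = 76.9% → Formula N
Formula N has the higher rate in both groups.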